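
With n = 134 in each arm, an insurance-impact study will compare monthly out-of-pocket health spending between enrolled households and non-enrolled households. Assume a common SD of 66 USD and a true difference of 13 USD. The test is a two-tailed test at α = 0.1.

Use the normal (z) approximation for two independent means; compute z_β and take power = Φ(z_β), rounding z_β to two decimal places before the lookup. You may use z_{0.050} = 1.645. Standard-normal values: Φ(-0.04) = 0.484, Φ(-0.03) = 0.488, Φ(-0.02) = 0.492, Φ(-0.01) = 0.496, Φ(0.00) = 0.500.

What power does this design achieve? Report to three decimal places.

Power ≈ 0.488

z_β = δ·√(n/(σ₁²+σ₂²)) − z_{α/2}
    = 13 · √(134/8712) − 1.645
    = 13 · 0.12402 − 1.645
    = 1.6123 − 1.645 = -0.0327 → -0.03
Power = Φ(-0.03) = 0.488.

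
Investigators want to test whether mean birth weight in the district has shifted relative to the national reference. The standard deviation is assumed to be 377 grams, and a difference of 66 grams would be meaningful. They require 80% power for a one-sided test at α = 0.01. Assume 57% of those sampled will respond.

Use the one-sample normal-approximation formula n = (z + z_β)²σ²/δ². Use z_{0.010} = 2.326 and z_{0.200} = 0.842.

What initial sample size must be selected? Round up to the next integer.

n = 575

n = (z_α + z_β)² · σ² / δ²
  = (2.326 + 0.842)² · 377² / 66²
  = 10.0362 · 142129 / 4356
  = 327.47
Adjust for 57% response: 327.47 / 0.57 = 574.50.
Round up → n = 575.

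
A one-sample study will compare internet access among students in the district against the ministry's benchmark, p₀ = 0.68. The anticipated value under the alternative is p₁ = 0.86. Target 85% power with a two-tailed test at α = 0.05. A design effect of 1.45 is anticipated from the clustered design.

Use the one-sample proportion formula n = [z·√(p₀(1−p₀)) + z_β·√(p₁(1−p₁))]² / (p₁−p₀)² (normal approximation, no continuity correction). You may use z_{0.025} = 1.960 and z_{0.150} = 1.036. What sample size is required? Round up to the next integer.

n = [z_{α/2}·√(p₀q₀) + z_β·√(p₁q₁)]² / (p₁ − p₀)²
  = [1.960·√(0.68·0.32) + 1.036·√(0.86·0.14)]² / (0.18)²
  = [1.960·0.4665 + 1.036·0.3470]² / 0.0324
  = [1.2738]² / 0.0324
  = 50.08
Design effect: 1.45 × 50.08 = 72.61.
Round up → n = 73.

n = 73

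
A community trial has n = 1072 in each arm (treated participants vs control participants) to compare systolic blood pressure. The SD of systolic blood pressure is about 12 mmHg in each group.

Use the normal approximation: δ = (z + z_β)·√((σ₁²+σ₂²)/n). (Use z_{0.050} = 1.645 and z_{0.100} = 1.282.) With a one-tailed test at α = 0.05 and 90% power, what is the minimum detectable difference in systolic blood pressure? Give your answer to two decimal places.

Minimum detectable difference ≈ 1.52 mmHg

δ = (z_α + z_β) · √((σ₁²+σ₂²)/n)
  = (1.645 + 1.282) · √(288/1072)
  = 2.927 · √0.26866
  = 2.927 · 0.5183
  = 1.5171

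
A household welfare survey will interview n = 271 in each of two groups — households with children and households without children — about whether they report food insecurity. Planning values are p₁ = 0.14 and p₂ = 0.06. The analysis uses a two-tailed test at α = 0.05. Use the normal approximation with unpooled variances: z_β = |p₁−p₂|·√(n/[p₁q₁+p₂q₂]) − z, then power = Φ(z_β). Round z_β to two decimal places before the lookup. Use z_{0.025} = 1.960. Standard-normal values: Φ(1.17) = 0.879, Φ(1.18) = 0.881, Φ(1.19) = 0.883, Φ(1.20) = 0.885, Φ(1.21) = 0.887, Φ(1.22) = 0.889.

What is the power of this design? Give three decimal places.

z_β = |p₁−p₂|·√(n/[p₁q₁+p₂q₂]) − z_{α/2}
    = 0.08 · √(271/0.1768) − 1.960
    = 0.08 · 39.1511 − 1.960
    = 3.1321 − 1.960 = 1.1721 → 1.17
Power = Φ(1.17) = 0.879.

Power ≈ 0.879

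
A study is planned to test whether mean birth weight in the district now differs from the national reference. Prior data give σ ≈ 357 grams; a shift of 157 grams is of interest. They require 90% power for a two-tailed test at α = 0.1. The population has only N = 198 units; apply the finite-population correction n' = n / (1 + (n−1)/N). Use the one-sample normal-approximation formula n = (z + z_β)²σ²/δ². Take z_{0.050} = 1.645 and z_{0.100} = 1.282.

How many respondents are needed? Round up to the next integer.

n = (z_{α/2} + z_β)² · σ² / δ²
  = (1.645 + 1.282)² · 357² / 157²
  = 8.5673 · 127449 / 24649
  = 44.30
Finite-population correction (N = 198): 44.30 / (1 + (44.30 − 1)/198) = 36.35.
Round up → n = 37.

n = 37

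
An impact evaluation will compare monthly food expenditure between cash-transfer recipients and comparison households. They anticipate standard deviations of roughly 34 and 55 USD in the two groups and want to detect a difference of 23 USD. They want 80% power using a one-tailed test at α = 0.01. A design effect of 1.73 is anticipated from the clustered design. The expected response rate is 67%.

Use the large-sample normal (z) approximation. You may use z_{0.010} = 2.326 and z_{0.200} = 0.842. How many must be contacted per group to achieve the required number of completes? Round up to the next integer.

n = (z_α + z_β)² · (σ₁² + σ₂²) / δ²
  = (2.326 + 0.842)² · (34² + 55² = 4181) / 23²
  = 10.0362 · 4181 / 529
  = 79.32
Design effect: 1.73 × 79.32 = 137.23.
Adjust for 67% response: 137.23 / 0.67 = 204.82.
Round up → n = 205 per group.

n = 205 per group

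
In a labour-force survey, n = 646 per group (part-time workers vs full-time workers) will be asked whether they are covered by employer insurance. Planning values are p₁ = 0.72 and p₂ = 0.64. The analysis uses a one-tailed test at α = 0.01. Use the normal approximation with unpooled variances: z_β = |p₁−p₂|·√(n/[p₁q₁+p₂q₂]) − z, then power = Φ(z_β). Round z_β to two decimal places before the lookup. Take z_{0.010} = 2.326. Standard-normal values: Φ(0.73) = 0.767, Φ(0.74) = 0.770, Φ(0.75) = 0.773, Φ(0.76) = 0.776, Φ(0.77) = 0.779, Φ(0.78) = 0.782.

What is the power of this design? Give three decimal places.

z_β = |p₁−p₂|·√(n/[p₁q₁+p₂q₂]) − z_α
    = 0.08 · √(646/0.4320) − 2.326
    = 0.08 · 38.6700 − 2.326
    = 3.0936 − 2.326 = 0.7676 → 0.77
Power = Φ(0.77) = 0.779.

Power ≈ 0.779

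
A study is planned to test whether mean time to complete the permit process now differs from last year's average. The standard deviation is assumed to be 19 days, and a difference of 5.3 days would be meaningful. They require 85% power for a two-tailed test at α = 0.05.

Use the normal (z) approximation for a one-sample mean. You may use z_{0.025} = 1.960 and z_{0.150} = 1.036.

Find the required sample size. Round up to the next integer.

n = 116

n = (z_{α/2} + z_β)² · σ² / δ²
  = (1.960 + 1.036)² · 19² / 5.3²
  = 8.9760 · 361 / 28.09
  = 115.36
Round up → n = 116.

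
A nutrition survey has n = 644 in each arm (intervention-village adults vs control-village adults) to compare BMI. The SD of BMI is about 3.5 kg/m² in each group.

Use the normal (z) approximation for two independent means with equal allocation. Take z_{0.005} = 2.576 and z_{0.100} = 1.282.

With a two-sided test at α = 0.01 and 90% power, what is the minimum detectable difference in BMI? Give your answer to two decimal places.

Minimum detectable difference ≈ 0.75 kg/m²

δ = (z_{α/2} + z_β) · √((σ₁²+σ₂²)/n)
  = (2.576 + 1.282) · √(24.5/644)
  = 3.858 · √0.03804
  = 3.858 · 0.1950
  = 0.7525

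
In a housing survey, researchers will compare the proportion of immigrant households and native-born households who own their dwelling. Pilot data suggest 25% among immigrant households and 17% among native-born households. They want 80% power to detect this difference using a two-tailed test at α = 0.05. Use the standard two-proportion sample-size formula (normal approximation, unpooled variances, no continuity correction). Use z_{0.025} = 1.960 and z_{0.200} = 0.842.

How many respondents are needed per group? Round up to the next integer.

n = (z_{α/2} + z_β)² · [p₁(1−p₁) + p₂(1−p₂)] / (p₁ − p₂)²
  = (1.960 + 0.842)² · (0.25·0.75 + 0.17·0.83) / (0.08)²
  = (2.802)² · (0.1875 + 0.1411) / 0.0064
  = 7.8512 · 0.3286 / 0.0064
  = 403.11
Round up → n = 404 per group.

n = 404 per group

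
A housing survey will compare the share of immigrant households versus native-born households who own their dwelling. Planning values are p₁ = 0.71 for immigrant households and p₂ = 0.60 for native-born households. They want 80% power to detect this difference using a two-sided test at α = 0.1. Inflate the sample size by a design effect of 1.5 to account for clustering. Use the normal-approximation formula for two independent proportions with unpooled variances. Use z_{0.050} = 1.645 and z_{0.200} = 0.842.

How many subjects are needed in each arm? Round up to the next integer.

n = (z_{α/2} + z_β)² · [p₁(1−p₁) + p₂(1−p₂)] / (p₁ − p₂)²
  = (1.645 + 0.842)² · (0.71·0.29 + 0.60·0.40) / (0.11)²
  = (2.487)² · (0.2059 + 0.2400) / 0.0121
  = 6.1852 · 0.4459 / 0.0121
  = 227.93
Design effect: 1.5 × 227.93 = 341.90.
Round up → n = 342 per group.

n = 342 per group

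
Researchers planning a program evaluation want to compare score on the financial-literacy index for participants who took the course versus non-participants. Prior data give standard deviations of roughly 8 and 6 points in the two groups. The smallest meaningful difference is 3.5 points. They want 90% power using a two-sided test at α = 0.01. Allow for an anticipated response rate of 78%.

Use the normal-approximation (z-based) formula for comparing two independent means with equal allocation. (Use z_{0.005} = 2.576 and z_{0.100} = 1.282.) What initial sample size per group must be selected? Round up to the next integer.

n = (z_{α/2} + z_β)² · (σ₁² + σ₂²) / δ²
  = (2.576 + 1.282)² · (8² + 6² = 100) / 3.5²
  = 14.8842 · 100 / 12.25
  = 121.50
Adjust for 78% response: 121.50 / 0.78 = 155.77.
Round up → n = 156 per group.

n = 156 per group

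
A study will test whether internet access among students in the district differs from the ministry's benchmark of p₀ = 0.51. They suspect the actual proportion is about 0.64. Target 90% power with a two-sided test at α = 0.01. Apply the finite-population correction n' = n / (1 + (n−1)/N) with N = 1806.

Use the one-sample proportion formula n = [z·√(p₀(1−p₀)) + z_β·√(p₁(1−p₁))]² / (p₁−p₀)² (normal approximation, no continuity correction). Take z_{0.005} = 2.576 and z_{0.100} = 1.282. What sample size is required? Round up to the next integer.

n = 192

n = [z_{α/2}·√(p₀q₀) + z_β·√(p₁q₁)]² / (p₁ − p₀)²
  = [2.576·√(0.51·0.49) + 1.282·√(0.64·0.36)]² / (0.13)²
  = [2.576·0.4999 + 1.282·0.4800]² / 0.0169
  = [1.9031]² / 0.0169
  = 214.31
Finite-population correction (N = 1806): 214.31 / (1 + (214.31 − 1)/1806) = 191.67.
Round up → n = 192.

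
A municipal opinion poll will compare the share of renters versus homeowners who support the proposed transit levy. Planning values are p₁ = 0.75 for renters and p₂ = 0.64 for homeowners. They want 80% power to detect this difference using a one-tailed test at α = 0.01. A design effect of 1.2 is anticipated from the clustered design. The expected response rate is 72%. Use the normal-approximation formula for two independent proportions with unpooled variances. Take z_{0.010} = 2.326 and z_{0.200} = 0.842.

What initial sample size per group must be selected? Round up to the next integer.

n = (z_α + z_β)² · [p₁(1−p₁) + p₂(1−p₂)] / (p₁ − p₂)²
  = (2.326 + 0.842)² · (0.75·0.25 + 0.64·0.36) / (0.11)²
  = (3.168)² · (0.1875 + 0.2304) / 0.0121
  = 10.0362 · 0.4179 / 0.0121
  = 346.62
Design effect: 1.2 × 346.62 = 415.95.
Adjust for 72% response: 415.95 / 0.72 = 577.70.
Round up → n = 578 per group.

n = 578 per group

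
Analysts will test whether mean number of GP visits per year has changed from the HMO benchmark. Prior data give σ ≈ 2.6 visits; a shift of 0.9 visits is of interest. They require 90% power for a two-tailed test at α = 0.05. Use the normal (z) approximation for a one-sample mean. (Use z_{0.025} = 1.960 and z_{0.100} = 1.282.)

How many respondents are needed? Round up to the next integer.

n = (z_{α/2} + z_β)² · σ² / δ²
  = (1.960 + 1.282)² · 2.6² / 0.9²
  = 10.5106 · 6.76 / 0.81
  = 87.72
Round up → n = 88.

n = 88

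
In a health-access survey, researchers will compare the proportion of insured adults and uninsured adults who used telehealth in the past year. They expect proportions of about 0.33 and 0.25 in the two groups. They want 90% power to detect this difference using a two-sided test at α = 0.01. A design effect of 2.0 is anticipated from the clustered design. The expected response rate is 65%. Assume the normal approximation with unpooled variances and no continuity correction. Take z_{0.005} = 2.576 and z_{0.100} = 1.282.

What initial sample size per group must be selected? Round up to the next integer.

n = (z_{α/2} + z_β)² · [p₁(1−p₁) + p₂(1−p₂)] / (p₁ − p₂)²
  = (2.576 + 1.282)² · (0.33·0.67 + 0.25·0.75) / (0.08)²
  = (3.858)² · (0.2211 + 0.1875) / 0.0064
  = 14.8842 · 0.4086 / 0.0064
  = 950.26
Design effect: 2.0 × 950.26 = 1900.52.
Adjust for 65% response: 1900.52 / 0.65 = 2923.88.
Round up → n = 2924 per group.

n = 2924 per group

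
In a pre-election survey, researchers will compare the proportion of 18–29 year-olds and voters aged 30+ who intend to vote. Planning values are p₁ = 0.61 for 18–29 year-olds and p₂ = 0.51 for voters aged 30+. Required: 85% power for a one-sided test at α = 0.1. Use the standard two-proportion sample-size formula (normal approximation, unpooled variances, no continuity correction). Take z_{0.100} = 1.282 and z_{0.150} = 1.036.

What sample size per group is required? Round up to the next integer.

n = 263 per group

n = (z_α + z_β)² · [p₁(1−p₁) + p₂(1−p₂)] / (p₁ − p₂)²
  = (1.282 + 1.036)² · (0.61·0.39 + 0.51·0.49) / (0.10)²
  = (2.318)² · (0.2379 + 0.2499) / 0.0100
  = 5.3731 · 0.4878 / 0.0100
  = 262.10
Round up → n = 263 per group.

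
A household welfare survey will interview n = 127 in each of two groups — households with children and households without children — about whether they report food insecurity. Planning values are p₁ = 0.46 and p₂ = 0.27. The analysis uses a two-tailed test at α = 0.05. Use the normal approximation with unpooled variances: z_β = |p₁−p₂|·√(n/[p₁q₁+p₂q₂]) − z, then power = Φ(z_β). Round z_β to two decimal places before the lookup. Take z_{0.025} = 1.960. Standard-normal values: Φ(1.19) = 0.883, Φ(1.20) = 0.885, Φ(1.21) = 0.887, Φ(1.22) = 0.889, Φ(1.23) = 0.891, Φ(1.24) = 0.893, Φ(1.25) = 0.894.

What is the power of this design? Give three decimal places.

z_β = |p₁−p₂|·√(n/[p₁q₁+p₂q₂]) − z_{α/2}
    = 0.19 · √(127/0.4455) − 1.960
    = 0.19 · 16.8841 − 1.960
    = 3.2080 − 1.960 = 1.2480 → 1.25
Power = Φ(1.25) = 0.894.

Power ≈ 0.894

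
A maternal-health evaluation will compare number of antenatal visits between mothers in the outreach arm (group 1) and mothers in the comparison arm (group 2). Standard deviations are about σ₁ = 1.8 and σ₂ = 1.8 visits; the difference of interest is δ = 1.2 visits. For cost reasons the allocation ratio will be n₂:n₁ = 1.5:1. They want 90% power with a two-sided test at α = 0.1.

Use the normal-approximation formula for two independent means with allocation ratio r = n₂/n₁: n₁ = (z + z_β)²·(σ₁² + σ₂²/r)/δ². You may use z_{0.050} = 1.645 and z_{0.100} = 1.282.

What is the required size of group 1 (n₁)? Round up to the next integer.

n₁ = 33

n₁ = (z_{α/2} + z_β)² · (σ₁² + σ₂²/r) / δ²
   = (1.645 + 1.282)² · (1.8² + 1.8²/1.5) / 1.2²
   = 8.5673 · (3.24 + 2.16) / 1.44
   = 8.5673 · 5.4 / 1.44
   = 32.13
Round up → n₁ = 33; n₂ = r·n₁ = 1.5 × 33 = 50.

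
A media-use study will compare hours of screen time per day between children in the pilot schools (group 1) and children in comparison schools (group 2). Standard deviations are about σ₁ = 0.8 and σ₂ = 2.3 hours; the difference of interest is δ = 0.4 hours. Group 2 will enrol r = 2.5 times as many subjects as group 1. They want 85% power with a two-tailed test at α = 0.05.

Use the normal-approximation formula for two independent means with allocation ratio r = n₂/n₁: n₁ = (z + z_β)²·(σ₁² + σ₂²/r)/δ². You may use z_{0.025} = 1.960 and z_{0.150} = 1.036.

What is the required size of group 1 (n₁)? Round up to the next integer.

n₁ = 155

n₁ = (z_{α/2} + z_β)² · (σ₁² + σ₂²/r) / δ²
   = (1.960 + 1.036)² · (0.8² + 2.3²/2.5) / 0.4²
   = 8.9760 · (0.64 + 2.116) / 0.16
   = 8.9760 · 2.756 / 0.16
   = 154.61
Round up → n₁ = 155; n₂ = r·n₁ = 2.5 × 155 = 388.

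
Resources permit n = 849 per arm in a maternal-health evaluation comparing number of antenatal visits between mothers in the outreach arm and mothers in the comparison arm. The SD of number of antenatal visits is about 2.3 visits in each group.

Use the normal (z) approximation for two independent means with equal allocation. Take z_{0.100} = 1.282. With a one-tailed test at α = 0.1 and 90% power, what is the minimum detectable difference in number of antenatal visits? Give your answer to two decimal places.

δ = (z_α + z_β) · √((σ₁²+σ₂²)/n)
  = (1.282 + 1.282) · √(10.58/849)
  = 2.564 · √0.01246
  = 2.564 · 0.1116
  = 0.2862

Minimum detectable difference ≈ 0.29 visits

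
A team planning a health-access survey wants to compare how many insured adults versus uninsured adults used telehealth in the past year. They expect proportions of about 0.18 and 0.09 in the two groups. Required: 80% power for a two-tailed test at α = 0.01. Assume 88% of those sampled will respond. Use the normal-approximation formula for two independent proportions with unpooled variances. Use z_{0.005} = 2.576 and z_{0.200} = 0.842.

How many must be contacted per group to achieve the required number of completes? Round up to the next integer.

n = 377 per group

n = (z_{α/2} + z_β)² · [p₁(1−p₁) + p₂(1−p₂)] / (p₁ − p₂)²
  = (2.576 + 0.842)² · (0.18·0.82 + 0.09·0.91) / (0.09)²
  = (3.418)² · (0.1476 + 0.0819) / 0.0081
  = 11.6827 · 0.2295 / 0.0081
  = 331.01
Adjust for 88% response: 331.01 / 0.88 = 376.15.
Round up → n = 377 per group.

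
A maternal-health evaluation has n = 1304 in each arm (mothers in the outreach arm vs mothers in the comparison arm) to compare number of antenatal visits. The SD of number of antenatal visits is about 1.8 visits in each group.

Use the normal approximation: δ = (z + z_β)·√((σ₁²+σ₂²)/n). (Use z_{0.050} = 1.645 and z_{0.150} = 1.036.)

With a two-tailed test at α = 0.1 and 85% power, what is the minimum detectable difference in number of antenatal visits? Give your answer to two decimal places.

δ = (z_{α/2} + z_β) · √((σ₁²+σ₂²)/n)
  = (1.645 + 1.036) · √(6.48/1304)
  = 2.681 · √0.00497
  = 2.681 · 0.0705
  = 0.1890

Minimum detectable difference ≈ 0.19 visits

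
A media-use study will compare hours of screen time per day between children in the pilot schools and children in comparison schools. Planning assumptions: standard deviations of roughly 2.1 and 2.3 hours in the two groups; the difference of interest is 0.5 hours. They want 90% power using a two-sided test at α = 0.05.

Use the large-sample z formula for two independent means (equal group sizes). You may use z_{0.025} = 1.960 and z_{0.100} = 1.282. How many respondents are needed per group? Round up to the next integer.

n = (z_{α/2} + z_β)² · (σ₁² + σ₂²) / δ²
  = (1.960 + 1.282)² · (2.1² + 2.3² = 9.7) / 0.5²
  = 10.5106 · 9.7 / 0.25
  = 407.81
Round up → n = 408 per group.

n = 408 per group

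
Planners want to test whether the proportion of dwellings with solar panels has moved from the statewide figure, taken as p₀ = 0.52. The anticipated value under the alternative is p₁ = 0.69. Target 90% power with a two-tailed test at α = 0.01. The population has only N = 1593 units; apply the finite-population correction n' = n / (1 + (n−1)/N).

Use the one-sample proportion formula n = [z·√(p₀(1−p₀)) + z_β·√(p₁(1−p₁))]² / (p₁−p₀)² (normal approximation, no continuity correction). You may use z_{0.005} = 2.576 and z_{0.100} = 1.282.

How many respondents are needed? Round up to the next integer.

n = 114

n = [z_{α/2}·√(p₀q₀) + z_β·√(p₁q₁)]² / (p₁ − p₀)²
  = [2.576·√(0.52·0.48) + 1.282·√(0.69·0.31)]² / (0.17)²
  = [2.576·0.4996 + 1.282·0.4625]² / 0.0289
  = [1.8799]² / 0.0289
  = 122.28
Finite-population correction (N = 1593): 122.28 / (1 + (122.28 − 1)/1593) = 113.63.
Round up → n = 114.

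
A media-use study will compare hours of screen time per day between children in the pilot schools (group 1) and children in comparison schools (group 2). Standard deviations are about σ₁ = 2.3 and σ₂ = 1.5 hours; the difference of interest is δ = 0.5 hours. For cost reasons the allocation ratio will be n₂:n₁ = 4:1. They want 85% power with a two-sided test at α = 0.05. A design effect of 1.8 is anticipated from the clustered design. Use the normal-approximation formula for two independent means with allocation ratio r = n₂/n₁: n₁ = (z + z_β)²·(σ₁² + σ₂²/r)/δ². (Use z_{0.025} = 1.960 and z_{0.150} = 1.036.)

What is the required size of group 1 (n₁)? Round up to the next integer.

n₁ = (z_{α/2} + z_β)² · (σ₁² + σ₂²/r) / δ²
   = (1.960 + 1.036)² · (2.3² + 1.5²/4) / 0.5²
   = 8.9760 · (5.29 + 0.5625) / 0.25
   = 8.9760 · 5.8525 / 0.25
   = 210.13
Design effect: 1.8 × 210.13 = 378.23.
Round up → n₁ = 379; n₂ = r·n₁ = 4 × 379 = 1516.

n₁ = 379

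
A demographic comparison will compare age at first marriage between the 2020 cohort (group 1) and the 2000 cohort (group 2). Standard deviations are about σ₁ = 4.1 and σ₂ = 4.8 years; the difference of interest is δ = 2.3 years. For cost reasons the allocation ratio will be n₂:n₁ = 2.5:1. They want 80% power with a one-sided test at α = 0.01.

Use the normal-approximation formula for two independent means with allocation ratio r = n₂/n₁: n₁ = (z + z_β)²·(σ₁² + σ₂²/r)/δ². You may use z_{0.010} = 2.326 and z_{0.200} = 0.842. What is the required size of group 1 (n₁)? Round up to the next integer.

n₁ = (z_α + z_β)² · (σ₁² + σ₂²/r) / δ²
   = (2.326 + 0.842)² · (4.1² + 4.8²/2.5) / 2.3²
   = 10.0362 · (16.81 + 9.216) / 5.29
   = 10.0362 · 26.026 / 5.29
   = 49.38
Round up → n₁ = 50; n₂ = r·n₁ = 2.5 × 50 = 125.

n₁ = 50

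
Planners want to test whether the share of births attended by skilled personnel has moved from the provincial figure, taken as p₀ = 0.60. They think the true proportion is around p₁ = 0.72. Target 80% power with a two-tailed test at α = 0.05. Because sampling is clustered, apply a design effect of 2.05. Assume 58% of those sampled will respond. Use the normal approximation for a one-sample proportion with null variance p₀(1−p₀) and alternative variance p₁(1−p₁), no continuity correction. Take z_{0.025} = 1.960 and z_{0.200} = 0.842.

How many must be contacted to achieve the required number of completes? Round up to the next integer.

n = [z_{α/2}·√(p₀q₀) + z_β·√(p₁q₁)]² / (p₁ − p₀)²
  = [1.960·√(0.60·0.40) + 0.842·√(0.72·0.28)]² / (0.12)²
  = [1.960·0.4899 + 0.842·0.4490]² / 0.0144
  = [1.3383]² / 0.0144
  = 124.37
Design effect: 2.05 × 124.37 = 254.96.
Adjust for 58% response: 254.96 / 0.58 = 439.58.
Round up → n = 440.

n = 440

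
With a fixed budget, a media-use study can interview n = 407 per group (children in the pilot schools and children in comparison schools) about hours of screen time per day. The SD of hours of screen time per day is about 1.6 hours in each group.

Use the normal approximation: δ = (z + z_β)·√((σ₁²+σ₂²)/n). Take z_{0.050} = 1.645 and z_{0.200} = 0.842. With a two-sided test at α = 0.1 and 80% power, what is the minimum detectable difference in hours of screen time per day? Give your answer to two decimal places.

δ = (z_{α/2} + z_β) · √((σ₁²+σ₂²)/n)
  = (1.645 + 0.842) · √(5.12/407)
  = 2.487 · √0.01258
  = 2.487 · 0.1122
  = 0.2789

Minimum detectable difference ≈ 0.28 hours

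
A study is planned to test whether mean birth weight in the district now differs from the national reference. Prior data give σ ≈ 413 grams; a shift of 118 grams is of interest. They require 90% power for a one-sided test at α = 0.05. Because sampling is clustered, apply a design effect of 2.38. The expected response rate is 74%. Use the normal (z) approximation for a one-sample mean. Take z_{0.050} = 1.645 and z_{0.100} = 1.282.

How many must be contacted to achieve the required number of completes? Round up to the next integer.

n = (z_α + z_β)² · σ² / δ²
  = (1.645 + 1.282)² · 413² / 118²
  = 8.5673 · 170569 / 13924
  = 104.95
Design effect: 2.38 × 104.95 = 249.78.
Adjust for 74% response: 249.78 / 0.74 = 337.54.
Round up → n = 338.

n = 338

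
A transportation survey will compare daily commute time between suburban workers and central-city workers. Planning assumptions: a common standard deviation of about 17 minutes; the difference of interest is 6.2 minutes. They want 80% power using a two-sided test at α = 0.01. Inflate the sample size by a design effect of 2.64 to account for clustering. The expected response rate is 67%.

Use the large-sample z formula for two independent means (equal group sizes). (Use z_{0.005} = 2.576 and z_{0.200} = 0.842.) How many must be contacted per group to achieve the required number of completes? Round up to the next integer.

n = 693 per group

n = (z_{α/2} + z_β)² · (σ₁² + σ₂²) / δ²
  = (2.576 + 0.842)² · (2·17² = 578) / 6.2²
  = 11.6827 · 578 / 38.44
  = 175.67
Design effect: 2.64 × 175.67 = 463.76.
Adjust for 67% response: 463.76 / 0.67 = 692.18.
Round up → n = 693 per group.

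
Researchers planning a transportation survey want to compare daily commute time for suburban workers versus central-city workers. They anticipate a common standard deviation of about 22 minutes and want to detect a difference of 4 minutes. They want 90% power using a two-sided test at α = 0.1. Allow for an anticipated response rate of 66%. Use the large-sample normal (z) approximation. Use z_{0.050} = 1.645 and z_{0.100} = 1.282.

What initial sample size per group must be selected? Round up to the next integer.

n = (z_{α/2} + z_β)² · (σ₁² + σ₂²) / δ²
  = (1.645 + 1.282)² · (2·22² = 968) / 4²
  = 8.5673 · 968 / 16
  = 518.32
Adjust for 66% response: 518.32 / 0.66 = 785.34.
Round up → n = 786 per group.

n = 786 per group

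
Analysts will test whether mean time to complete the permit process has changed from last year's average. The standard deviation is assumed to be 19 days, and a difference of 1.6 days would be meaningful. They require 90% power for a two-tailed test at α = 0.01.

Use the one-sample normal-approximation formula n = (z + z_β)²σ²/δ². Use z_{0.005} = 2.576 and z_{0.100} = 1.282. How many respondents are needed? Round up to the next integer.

n = 2099

n = (z_{α/2} + z_β)² · σ² / δ²
  = (2.576 + 1.282)² · 19² / 1.6²
  = 14.8842 · 361 / 2.56
  = 2098.90
Round up → n = 2099.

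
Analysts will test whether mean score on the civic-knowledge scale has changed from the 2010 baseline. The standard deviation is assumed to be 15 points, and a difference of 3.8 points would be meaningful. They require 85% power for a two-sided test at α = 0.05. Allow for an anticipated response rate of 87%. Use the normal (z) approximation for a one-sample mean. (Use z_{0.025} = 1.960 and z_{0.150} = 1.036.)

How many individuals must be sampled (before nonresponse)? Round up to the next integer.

n = (z_{α/2} + z_β)² · σ² / δ²
  = (1.960 + 1.036)² · 15² / 3.8²
  = 8.9760 · 225 / 14.44
  = 139.86
Adjust for 87% response: 139.86 / 0.87 = 160.76.
Round up → n = 161.

n = 161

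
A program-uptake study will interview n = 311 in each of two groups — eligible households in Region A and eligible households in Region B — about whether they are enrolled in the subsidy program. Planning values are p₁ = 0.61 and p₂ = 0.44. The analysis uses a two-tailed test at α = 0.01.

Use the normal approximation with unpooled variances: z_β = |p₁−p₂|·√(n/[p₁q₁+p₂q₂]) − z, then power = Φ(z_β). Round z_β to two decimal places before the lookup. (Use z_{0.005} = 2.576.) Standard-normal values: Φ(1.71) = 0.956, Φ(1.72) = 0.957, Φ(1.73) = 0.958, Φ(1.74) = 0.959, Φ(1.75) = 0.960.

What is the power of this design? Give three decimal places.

z_β = |p₁−p₂|·√(n/[p₁q₁+p₂q₂]) − z_{α/2}
    = 0.17 · √(311/0.4843) − 2.576
    = 0.17 · 25.3410 − 2.576
    = 4.3080 − 2.576 = 1.7320 → 1.73
Power = Φ(1.73) = 0.958.

Power ≈ 0.958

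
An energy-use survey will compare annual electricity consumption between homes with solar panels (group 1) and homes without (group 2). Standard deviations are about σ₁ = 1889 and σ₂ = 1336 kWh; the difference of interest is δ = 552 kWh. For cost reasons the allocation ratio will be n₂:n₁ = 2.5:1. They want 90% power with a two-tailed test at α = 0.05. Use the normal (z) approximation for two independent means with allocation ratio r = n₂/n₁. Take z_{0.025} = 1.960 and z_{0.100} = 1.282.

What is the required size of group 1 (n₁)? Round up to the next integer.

n₁ = 148

n₁ = (z_{α/2} + z_β)² · (σ₁² + σ₂²/r) / δ²
   = (1.960 + 1.282)² · (1889² + 1336²/2.5) / 552²
   = 10.5106 · (3568321 + 713958.4) / 304704
   = 10.5106 · 4282279.4 / 304704
   = 147.71
Round up → n₁ = 148; n₂ = r·n₁ = 2.5 × 148 = 370.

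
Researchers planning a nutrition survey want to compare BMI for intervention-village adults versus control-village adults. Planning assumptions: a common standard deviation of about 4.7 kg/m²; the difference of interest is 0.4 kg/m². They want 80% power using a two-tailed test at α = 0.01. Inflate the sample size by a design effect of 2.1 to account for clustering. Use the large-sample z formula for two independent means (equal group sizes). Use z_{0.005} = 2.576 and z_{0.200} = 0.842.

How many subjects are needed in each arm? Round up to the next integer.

n = 6775 per group

n = (z_{α/2} + z_β)² · (σ₁² + σ₂²) / δ²
  = (2.576 + 0.842)² · (2·4.7² = 44.18) / 0.4²
  = 11.6827 · 44.18 / 0.16
  = 3225.89
Design effect: 2.1 × 3225.89 = 6774.37.
Round up → n = 6775 per group.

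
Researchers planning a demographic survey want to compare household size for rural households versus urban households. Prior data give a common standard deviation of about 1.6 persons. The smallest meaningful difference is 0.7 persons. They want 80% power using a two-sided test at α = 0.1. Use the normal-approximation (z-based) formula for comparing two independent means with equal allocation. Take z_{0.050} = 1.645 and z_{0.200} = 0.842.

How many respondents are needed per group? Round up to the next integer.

n = (z_{α/2} + z_β)² · (σ₁² + σ₂²) / δ²
  = (1.645 + 0.842)² · (2·1.6² = 5.12) / 0.7²
  = 6.1852 · 5.12 / 0.49
  = 64.63
Round up → n = 65 per group.

n = 65 per group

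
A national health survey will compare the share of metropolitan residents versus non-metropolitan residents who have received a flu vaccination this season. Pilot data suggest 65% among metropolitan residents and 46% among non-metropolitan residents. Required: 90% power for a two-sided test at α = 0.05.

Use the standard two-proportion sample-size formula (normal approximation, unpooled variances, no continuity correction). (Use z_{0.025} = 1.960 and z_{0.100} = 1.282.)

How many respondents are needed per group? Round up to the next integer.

n = 139 per group

n = (z_{α/2} + z_β)² · [p₁(1−p₁) + p₂(1−p₂)] / (p₁ − p₂)²
  = (1.960 + 1.282)² · (0.65·0.35 + 0.46·0.54) / (0.19)²
  = (3.242)² · (0.2275 + 0.2484) / 0.0361
  = 10.5106 · 0.4759 / 0.0361
  = 138.56
Round up → n = 139 per group.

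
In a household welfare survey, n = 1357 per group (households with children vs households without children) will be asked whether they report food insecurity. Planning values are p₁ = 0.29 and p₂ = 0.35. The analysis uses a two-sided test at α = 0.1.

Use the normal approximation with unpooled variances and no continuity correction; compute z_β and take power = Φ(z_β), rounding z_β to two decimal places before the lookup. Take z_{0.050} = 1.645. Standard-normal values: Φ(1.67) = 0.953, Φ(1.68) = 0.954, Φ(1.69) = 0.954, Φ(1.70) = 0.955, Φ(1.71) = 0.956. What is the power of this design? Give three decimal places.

z_β = |p₁−p₂|·√(n/[p₁q₁+p₂q₂]) − z_{α/2}
    = 0.06 · √(1357/0.4334) − 1.645
    = 0.06 · 55.9558 − 1.645
    = 3.3574 − 1.645 = 1.7124 → 1.71
Power = Φ(1.71) = 0.956.

Power ≈ 0.956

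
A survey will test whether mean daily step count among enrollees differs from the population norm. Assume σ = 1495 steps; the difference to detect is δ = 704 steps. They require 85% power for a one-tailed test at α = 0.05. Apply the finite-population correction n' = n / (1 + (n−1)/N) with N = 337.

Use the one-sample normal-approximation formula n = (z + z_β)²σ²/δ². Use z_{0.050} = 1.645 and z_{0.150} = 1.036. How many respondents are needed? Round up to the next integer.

n = 30

n = (z_α + z_β)² · σ² / δ²
  = (1.645 + 1.036)² · 1495² / 704²
  = 7.1878 · 2235025 / 495616
  = 32.41
Finite-population correction (N = 337): 32.41 / (1 + (32.41 − 1)/337) = 29.65.
Round up → n = 30.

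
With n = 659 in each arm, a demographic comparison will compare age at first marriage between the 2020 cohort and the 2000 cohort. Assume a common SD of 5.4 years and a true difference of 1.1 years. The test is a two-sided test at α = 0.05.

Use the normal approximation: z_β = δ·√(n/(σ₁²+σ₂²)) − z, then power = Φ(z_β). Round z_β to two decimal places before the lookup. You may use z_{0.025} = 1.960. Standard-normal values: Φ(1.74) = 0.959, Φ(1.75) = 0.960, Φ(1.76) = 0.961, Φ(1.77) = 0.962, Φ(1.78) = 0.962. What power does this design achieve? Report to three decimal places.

Power ≈ 0.959

z_β = δ·√(n/(σ₁²+σ₂²)) − z_{α/2}
    = 1.1 · √(659/58.32) − 1.960
    = 1.1 · 3.36151 − 1.960
    = 3.6977 − 1.960 = 1.7377 → 1.74
Power = Φ(1.74) = 0.959.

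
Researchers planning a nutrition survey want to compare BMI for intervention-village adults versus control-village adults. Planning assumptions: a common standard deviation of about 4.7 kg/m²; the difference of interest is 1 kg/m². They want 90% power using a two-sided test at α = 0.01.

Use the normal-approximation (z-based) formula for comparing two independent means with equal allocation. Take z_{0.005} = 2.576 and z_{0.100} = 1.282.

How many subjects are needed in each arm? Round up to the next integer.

n = (z_{α/2} + z_β)² · (σ₁² + σ₂²) / δ²
  = (2.576 + 1.282)² · (2·4.7² = 44.18) / 1²
  = 14.8842 · 44.18 / 1
  = 657.58
Round up → n = 658 per group.

n = 658 per group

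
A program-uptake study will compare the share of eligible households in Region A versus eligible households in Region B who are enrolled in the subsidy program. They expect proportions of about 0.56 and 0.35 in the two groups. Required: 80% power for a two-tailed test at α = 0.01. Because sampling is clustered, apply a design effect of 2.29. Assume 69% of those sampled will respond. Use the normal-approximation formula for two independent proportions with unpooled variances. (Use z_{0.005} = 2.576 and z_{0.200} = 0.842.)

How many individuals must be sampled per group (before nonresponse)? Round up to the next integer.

n = (z_{α/2} + z_β)² · [p₁(1−p₁) + p₂(1−p₂)] / (p₁ − p₂)²
  = (2.576 + 0.842)² · (0.56·0.44 + 0.35·0.65) / (0.21)²
  = (3.418)² · (0.2464 + 0.2275) / 0.0441
  = 11.6827 · 0.4739 / 0.0441
  = 125.54
Design effect: 2.29 × 125.54 = 287.49.
Adjust for 69% response: 287.49 / 0.69 = 416.66.
Round up → n = 417 per group.

n = 417 per group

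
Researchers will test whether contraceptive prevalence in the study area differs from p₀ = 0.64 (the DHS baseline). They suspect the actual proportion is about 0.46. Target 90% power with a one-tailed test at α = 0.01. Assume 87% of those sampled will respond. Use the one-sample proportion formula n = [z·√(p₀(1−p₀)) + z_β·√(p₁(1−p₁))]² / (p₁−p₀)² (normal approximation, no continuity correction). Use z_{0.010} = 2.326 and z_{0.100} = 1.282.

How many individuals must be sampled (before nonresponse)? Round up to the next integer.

n = [z_α·√(p₀q₀) + z_β·√(p₁q₁)]² / (p₁ − p₀)²
  = [2.326·√(0.64·0.36) + 1.282·√(0.46·0.54)]² / (-0.18)²
  = [2.326·0.4800 + 1.282·0.4984]² / 0.0324
  = [1.7554]² / 0.0324
  = 95.11
Adjust for 87% response: 95.11 / 0.87 = 109.32.
Round up → n = 110.

n = 110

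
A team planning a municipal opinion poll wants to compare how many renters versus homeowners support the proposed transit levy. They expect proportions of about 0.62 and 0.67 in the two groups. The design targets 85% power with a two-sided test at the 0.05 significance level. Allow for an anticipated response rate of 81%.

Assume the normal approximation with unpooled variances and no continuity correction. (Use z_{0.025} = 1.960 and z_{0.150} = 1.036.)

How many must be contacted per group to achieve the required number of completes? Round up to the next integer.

n = (z_{α/2} + z_β)² · [p₁(1−p₁) + p₂(1−p₂)] / (p₁ − p₂)²
  = (1.960 + 1.036)² · (0.62·0.38 + 0.67·0.33) / (-0.05)²
  = (2.996)² · (0.2356 + 0.2211) / 0.0025
  = 8.9760 · 0.4567 / 0.0025
  = 1639.74
Adjust for 81% response: 1639.74 / 0.81 = 2024.37.
Round up → n = 2025 per group.

n = 2025 per group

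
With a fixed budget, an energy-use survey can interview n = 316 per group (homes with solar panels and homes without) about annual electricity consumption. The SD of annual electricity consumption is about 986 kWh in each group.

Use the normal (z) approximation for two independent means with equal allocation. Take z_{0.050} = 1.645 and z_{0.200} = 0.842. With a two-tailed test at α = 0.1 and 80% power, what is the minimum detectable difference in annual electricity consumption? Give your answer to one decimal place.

Minimum detectable difference ≈ 195.1 kWh

δ = (z_{α/2} + z_β) · √((σ₁²+σ₂²)/n)
  = (1.645 + 0.842) · √(1944392/316)
  = 2.487 · √6153.1
  = 2.487 · 78.4419
  = 195.0851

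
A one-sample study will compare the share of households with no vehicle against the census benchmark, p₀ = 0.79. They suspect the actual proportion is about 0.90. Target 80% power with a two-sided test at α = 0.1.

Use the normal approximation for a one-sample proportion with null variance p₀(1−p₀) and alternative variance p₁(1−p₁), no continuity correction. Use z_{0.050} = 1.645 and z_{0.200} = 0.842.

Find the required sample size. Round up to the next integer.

n = [z_{α/2}·√(p₀q₀) + z_β·√(p₁q₁)]² / (p₁ − p₀)²
  = [1.645·√(0.79·0.21) + 0.842·√(0.90·0.10)]² / (0.11)²
  = [1.645·0.4073 + 0.842·0.3000]² / 0.0121
  = [0.9226]² / 0.0121
  = 70.35
Round up → n = 71.

n = 71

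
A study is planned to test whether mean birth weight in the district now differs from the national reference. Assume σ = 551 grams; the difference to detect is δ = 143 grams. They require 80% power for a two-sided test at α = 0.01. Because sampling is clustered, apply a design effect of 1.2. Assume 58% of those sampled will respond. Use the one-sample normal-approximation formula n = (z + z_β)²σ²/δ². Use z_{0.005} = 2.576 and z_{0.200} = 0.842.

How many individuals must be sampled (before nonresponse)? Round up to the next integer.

n = (z_{α/2} + z_β)² · σ² / δ²
  = (2.576 + 0.842)² · 551² / 143²
  = 11.6827 · 303601 / 20449
  = 173.45
Design effect: 1.2 × 173.45 = 208.14.
Adjust for 58% response: 208.14 / 0.58 = 358.86.
Round up → n = 359.

n = 359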